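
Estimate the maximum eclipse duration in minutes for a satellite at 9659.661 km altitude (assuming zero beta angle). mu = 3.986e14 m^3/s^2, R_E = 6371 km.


r = 16030.6610 km
T = 336.6566 min
Eclipse fraction = arcsin(R_E/r)/pi = arcsin(6371.0000/16030.6610)/pi
= arcsin(0.3974259)/pi = 0.1300964
Eclipse duration = 0.1300964 * 336.6566 = 43.7978 min

43.7978 minutes


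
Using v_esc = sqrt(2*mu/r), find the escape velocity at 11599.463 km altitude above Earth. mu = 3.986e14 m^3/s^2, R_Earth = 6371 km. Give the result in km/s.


r = 6371.0 + 11599.463 = 17970.4630 km = 1.7970463e+07 m
v_esc = sqrt(2*mu/r) = sqrt(2*3.986e14 / 1.7970463e+07)
v_esc = 6660.4567 m/s = 6.6605 km/s

6.6605 km/s


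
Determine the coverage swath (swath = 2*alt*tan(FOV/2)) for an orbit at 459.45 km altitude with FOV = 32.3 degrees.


FOV = 32.3 deg = 0.5637413 rad
swath = 2 * alt * tan(FOV/2) = 2 * 459.45 * tan(0.2818707)
swath = 2 * 459.45 * 0.2895808
swath = 266.0958 km

266.0958 km


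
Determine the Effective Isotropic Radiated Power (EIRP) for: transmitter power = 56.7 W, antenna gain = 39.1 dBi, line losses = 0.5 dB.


Pt = 56.7 W = 17.5358 dBW
EIRP = Pt_dBW + Gt - losses = 17.5358 + 39.1 - 0.5 = 56.1358 dBW

56.1358 dBW


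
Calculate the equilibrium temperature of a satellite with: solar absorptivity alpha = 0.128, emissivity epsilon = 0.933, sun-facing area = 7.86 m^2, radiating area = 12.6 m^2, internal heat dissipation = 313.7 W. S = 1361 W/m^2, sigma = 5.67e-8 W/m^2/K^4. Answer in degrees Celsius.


Numerator = alpha*S*A_sun + Q_int = 0.128*1361*7.86 + 313.7 = 1682.9749 W
Denominator = eps*sigma*A_rad = 0.933*5.67e-8*12.6 = 6.6655386e-07 W/K^4
T^4 = 2.5248896e+09 K^4
T = 224.1613 K = -48.9887 C

-48.9887 degrees Celsius


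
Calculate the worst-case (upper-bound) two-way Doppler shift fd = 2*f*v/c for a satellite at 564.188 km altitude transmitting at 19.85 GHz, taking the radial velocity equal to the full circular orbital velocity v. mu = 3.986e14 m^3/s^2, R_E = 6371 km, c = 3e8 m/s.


r = 6.935188e+06 m
v = sqrt(mu/r) = 7581.2275 m/s (worst-case radial velocity)
f = 19.85 GHz = 1.985e+10 Hz
fd = 2*f*v/c = 2*1.985e+10*7581.2275/3.0e+08
fd = 1.0032491e+06 Hz

1.0032e+06 Hz


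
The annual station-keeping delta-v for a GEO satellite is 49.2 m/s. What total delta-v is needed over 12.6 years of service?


dV = rate * years = 49.2 * 12.6
dV = 619.9200 m/s

619.9200 m/s


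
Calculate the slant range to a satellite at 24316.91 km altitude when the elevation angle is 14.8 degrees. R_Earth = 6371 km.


h = 24316.91 km, el = 14.8 deg
d = -R_E*sin(el) + sqrt((R_E*sin(el))^2 + 2*R_E*h + h^2)
d = -6371.0000*sin(0.2583087) + sqrt((6371.0000*0.2554458)^2 + 2*6371.0000*24316.91 + 24316.91^2)
d = 28435.9341 km

28435.9341 km


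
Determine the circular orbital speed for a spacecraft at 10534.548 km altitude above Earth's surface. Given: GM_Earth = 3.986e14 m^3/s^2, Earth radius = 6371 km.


r = R_E + alt = 6371.0 + 10534.548 = 16905.5480 km = 1.6905548e+07 m
v = sqrt(mu/r) = sqrt(3.986e14 / 1.6905548e+07) = 4855.7243 m/s = 4.8557 km/s

4.8557 km/s


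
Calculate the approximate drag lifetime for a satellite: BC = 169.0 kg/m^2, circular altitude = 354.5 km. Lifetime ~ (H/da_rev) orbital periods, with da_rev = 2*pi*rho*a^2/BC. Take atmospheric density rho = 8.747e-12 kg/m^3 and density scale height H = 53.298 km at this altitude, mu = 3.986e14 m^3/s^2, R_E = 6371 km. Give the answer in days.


a = R_E + alt = 6725.5000 km = 6.7255e+06 m
da_rev = 2*pi*rho*a^2/BC = 2*pi*8.747e-12*(6.7255e+06)^2/169.0 = 14.709620 m per revolution
N = H/da_rev = 53298.0000 m / 14.709620 m = 3623.3432 revolutions
P = 2*pi*sqrt(a^3/mu) = 5489.0614 s
lifetime = N*P = 3623.3432 * 5489.0614 = 1.9888753e+07 s = 230.1939 days

230.1939 days


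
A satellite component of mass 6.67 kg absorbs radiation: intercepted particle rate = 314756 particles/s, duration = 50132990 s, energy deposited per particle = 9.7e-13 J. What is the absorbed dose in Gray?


Total energy deposited = rate * time * E_per
  = 314756 * 50132990 * 9.7e-13 = 15.3063 J
Dose = E_total / mass = 15.3063 / 6.67
Dose = 2.2948 Gy

2.2948 Gy


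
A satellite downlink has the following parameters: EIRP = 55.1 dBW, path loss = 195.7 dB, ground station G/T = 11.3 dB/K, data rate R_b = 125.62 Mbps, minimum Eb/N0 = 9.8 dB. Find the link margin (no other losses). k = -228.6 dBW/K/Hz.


C/N0 = EIRP - FSPL + G/T - k = 55.1 - 195.7 + 11.3 - (-228.6)
C/N0 = 99.3000 dB-Hz
R_b = 125.62 Mbps = 1.2562e+08 bps -> 10*log10(R_b) = 80.9906 dB-Hz
Eb/N0 = C/N0 - 10*log10(R_b) = 99.3000 - 80.9906 = 18.3094 dB
Margin = Eb/N0 - Eb/N0_req = 18.3094 - 9.8 = 8.5094 dB (link closes)

8.5094 dB


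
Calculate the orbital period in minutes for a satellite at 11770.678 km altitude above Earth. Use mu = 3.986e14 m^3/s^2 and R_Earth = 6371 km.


r = 18141.6780 km = 1.8141678e+07 m
T = 2*pi*sqrt(r^3/mu) = 2*pi*sqrt(5.9707978e+21 / 3.986e14)
T = 24317.9747 s = 405.2996 min

405.2996 minutes


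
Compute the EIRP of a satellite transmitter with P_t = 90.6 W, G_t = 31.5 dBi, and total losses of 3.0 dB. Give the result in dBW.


Pt = 90.6 W = 19.5713 dBW
EIRP = Pt_dBW + Gt - losses = 19.5713 + 31.5 - 3.0 = 48.0713 dBW

48.0713 dBW


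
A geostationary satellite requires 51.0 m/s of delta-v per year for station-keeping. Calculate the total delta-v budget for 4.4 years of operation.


dV = rate * years = 51.0 * 4.4
dV = 224.4000 m/s

224.4000 m/s


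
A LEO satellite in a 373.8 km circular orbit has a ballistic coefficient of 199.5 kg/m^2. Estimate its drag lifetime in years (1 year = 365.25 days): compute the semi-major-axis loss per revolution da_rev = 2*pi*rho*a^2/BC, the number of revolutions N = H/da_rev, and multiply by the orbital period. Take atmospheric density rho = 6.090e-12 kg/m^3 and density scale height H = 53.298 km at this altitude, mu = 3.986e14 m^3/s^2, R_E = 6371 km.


a = R_E + alt = 6744.8000 km = 6.7448e+06 m
da_rev = 2*pi*rho*a^2/BC = 2*pi*6.090e-12*(6.7448e+06)^2/199.5 = 8.725542 m per revolution
N = H/da_rev = 53298.0000 m / 8.725542 m = 6108.2738 revolutions
P = 2*pi*sqrt(a^3/mu) = 5512.7061 s
lifetime = N*P = 6108.2738 * 5512.7061 = 3.3673118e+07 s = 389.7352 days
years = 389.7352 / 365.25 = 1.0670 years

1.0670 years


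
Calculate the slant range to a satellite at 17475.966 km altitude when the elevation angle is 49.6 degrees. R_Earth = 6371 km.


h = 17475.966 km, el = 49.6 deg
d = -R_E*sin(el) + sqrt((R_E*sin(el))^2 + 2*R_E*h + h^2)
d = -6371.0000*sin(0.8656833) + sqrt((6371.0000*0.7615383)^2 + 2*6371.0000*17475.966 + 17475.966^2)
d = 18634.9959 km

18634.9959 km


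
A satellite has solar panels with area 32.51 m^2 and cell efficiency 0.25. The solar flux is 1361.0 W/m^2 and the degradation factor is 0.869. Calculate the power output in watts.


P = area * eta * S * degradation
P = 32.51 * 0.25 * 1361.0 * 0.869
P = 9612.4674 W

9612.4674 W


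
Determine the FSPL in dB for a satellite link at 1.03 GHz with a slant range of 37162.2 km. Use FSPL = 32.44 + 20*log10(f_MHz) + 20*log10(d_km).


f = 1.03 GHz = 1030.0000 MHz
d = 37162.2 km
FSPL = 32.44 + 20*log10(1030.0000) + 20*log10(37162.2)
FSPL = 32.44 + 60.2567 + 91.4020
FSPL = 184.0988 dB

184.0988 dB


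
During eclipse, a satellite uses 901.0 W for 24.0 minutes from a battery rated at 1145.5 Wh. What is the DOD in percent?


E_used = P * t / 60 = 901.0 * 24.0 / 60 = 360.4000 Wh
DOD = E_used / E_total * 100 = 360.4000 / 1145.5 * 100
DOD = 31.4622 %

31.4622 %


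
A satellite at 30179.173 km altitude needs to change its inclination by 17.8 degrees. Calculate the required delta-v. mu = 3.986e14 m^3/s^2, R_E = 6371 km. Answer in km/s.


r = 36550.1730 km = 3.6550173e+07 m
V = sqrt(mu/r) = 3302.3563 m/s
di = 17.8 deg = 0.3106686 rad
dV = 2*V*sin(di/2) = 2*3302.3563*sin(0.1553343)
dV = 1021.8176 m/s = 1.0218 km/s

1.0218 km/s


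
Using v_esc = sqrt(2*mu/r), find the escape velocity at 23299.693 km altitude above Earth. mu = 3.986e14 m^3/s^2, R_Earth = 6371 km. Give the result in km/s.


r = 6371.0 + 23299.693 = 29670.6930 km = 2.9670693e+07 m
v_esc = sqrt(2*mu/r) = sqrt(2*3.986e14 / 2.9670693e+07)
v_esc = 5183.4606 m/s = 5.1835 km/s

5.1835 km/s


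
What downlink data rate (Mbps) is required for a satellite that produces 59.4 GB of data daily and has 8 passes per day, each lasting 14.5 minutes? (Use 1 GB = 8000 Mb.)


total contact time = 8 * 14.5 * 60 = 6960.0000 s
data = 59.4 GB = 475200.0000 Mb
rate = 475200.0000 / 6960.0000 = 68.2759 Mbps

68.2759 Mbps


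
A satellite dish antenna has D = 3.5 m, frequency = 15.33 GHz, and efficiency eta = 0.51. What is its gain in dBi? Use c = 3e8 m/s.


lambda = c/f = 3e8 / 1.533e+10 = 0.01956947 m
G = eta*(pi*D/lambda)^2 = 0.51*(pi*3.5/0.01956947)^2
G = 161008.1317 (linear)
G = 10*log10(161008.1317) = 52.0685 dBi

52.0685 dBi


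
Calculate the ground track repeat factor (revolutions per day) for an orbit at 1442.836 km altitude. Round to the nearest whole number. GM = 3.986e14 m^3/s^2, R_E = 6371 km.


r = 7.813836e+06 m
T = 2*pi*sqrt(r^3/mu) = 6873.9704 s = 114.5662 min
revs/day = 1440 / 114.5662 = 12.5692
Rounded: 13 revolutions per day

13 revolutions per day


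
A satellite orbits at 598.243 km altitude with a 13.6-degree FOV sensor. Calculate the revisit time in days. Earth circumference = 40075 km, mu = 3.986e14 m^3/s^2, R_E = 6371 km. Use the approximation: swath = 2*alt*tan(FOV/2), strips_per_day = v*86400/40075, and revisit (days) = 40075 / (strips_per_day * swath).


swath = 2*598.243*tan(0.1186824) = 142.6723 km
v = sqrt(mu/r) = 7562.6821 m/s = 7.5627 km/s
strips/day = v*86400/40075 = 7.5627*86400/40075 = 16.3048
coverage/day = strips * swath = 16.3048 * 142.6723 = 2326.2467 km
revisit = 40075 / 2326.2467 = 17.2273 days

17.2273 days


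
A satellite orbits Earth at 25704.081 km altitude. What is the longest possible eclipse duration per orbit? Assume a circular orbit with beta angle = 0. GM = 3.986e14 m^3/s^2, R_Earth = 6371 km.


r = 32075.0810 km
T = 952.8216 min
Eclipse fraction = arcsin(R_E/r)/pi = arcsin(6371.0000/32075.0810)/pi
= arcsin(0.1986277)/pi = 0.06364846
Eclipse duration = 0.06364846 * 952.8216 = 60.6456 min

60.6456 minutes


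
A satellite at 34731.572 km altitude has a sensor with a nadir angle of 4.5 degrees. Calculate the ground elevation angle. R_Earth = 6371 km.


r = R_E + alt = 41102.5720 km
Law of sines in the satellite / Earth-center / ground-point triangle:
  sin(nadir)/R_E = sin(90 + el)/r  =>  cos(el) = (r/R_E)*sin(nadir)
cos(el) = (41102.5720 / 6371.0000) * sin(4.5 deg) = 0.5061797
el = arccos(0.5061797) = 59.5903 deg
(Earth-central angle = 90 - nadir - el = 25.9097 deg)

59.5903 degrees


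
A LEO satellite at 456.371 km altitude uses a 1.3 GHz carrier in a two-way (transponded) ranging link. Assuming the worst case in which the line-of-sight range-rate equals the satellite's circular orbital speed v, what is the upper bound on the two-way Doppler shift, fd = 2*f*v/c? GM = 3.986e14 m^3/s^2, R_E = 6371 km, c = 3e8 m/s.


r = 6.827371e+06 m
v = sqrt(mu/r) = 7640.8539 m/s (worst-case radial velocity)
f = 1.3 GHz = 1.3e+09 Hz
fd = 2*f*v/c = 2*1.3e+09*7640.8539/3.0e+08
fd = 66220.7338 Hz

66220.7338 Hz


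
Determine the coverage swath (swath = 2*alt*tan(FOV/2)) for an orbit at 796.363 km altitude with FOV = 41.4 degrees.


FOV = 41.4 deg = 0.7225663 rad
swath = 2 * alt * tan(FOV/2) = 2 * 796.363 * tan(0.3612832)
swath = 2 * 796.363 * 0.3778685
swath = 601.8410 km

601.8410 km


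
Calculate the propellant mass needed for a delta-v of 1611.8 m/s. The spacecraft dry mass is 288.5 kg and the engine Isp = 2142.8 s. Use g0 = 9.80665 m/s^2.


ve = Isp * g0 = 2142.8 * 9.80665 = 21013.689620 m/s
mass ratio = exp(dv/ve) = exp(1611.8/21013.689620) = 1.07972068
m_prop = m_dry * (mr - 1) = 288.5 * (1.07972068 - 1)
m_prop = 22.9994 kg

22.9994 kg


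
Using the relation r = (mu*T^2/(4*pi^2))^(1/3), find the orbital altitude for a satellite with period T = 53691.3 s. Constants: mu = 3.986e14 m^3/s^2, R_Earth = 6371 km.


T = 53691.3 s
r = (mu*T^2/(4*pi^2))^(1/3) = (3.986e14 * 53691.3^2 / (4*pi^2))^(1/3)
r = 3.0760623e+07 m = 30760.6234 km
alt = r - R_E = 30760.6234 - 6371 = 24389.6234 km

24389.6234 km


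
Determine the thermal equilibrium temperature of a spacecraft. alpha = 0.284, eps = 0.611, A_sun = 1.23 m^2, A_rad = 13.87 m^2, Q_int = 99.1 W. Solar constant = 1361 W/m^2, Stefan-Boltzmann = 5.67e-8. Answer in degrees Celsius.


Numerator = alpha*S*A_sun + Q_int = 0.284*1361*1.23 + 99.1 = 574.5245 W
Denominator = eps*sigma*A_rad = 0.611*5.67e-8*13.87 = 4.8050812e-07 W/K^4
T^4 = 1.1956604e+09 K^4
T = 185.9525 K = -87.1975 C

-87.1975 degrees Celsius


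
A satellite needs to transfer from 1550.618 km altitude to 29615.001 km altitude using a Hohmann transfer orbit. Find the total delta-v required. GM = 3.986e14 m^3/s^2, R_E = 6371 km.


r1 = 7921.6180 km = 7.921618e+06 m
r2 = 35986.0010 km = 3.5986001e+07 m
dv1 = sqrt(mu/r1)*(sqrt(2*r2/(r1+r2)) - 1) = 1988.3154 m/s
dv2 = sqrt(mu/r2)*(1 - sqrt(2*r1/(r1+r2))) = 1328.9530 m/s
total dv = |dv1| + |dv2| = 1988.3154 + 1328.9530 = 3317.2684 m/s = 3.3173 km/s

3.3173 km/s


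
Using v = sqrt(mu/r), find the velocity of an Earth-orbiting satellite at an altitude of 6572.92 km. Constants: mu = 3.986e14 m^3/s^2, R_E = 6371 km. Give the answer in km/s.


r = R_E + alt = 6371.0 + 6572.92 = 12943.9200 km = 1.294392e+07 m
v = sqrt(mu/r) = sqrt(3.986e14 / 1.294392e+07) = 5549.2685 m/s = 5.5493 km/s

5.5493 km/s


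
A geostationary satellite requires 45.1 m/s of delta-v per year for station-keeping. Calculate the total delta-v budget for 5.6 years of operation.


dV = rate * years = 45.1 * 5.6
dV = 252.5600 m/s

252.5600 m/s


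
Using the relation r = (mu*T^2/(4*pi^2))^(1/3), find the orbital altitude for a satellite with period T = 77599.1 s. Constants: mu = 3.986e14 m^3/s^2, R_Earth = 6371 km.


T = 77599.1 s
r = (mu*T^2/(4*pi^2))^(1/3) = (3.986e14 * 77599.1^2 / (4*pi^2))^(1/3)
r = 3.9321521e+07 m = 39321.5210 km
alt = r - R_E = 39321.5210 - 6371 = 32950.5210 km

32950.5210 km


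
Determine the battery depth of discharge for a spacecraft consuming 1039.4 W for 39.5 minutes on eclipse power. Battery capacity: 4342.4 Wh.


E_used = P * t / 60 = 1039.4 * 39.5 / 60 = 684.2717 Wh
DOD = E_used / E_total * 100 = 684.2717 / 4342.4 * 100
DOD = 15.7579 %

15.7579 %


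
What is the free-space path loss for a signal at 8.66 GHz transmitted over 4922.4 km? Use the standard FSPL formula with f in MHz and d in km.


f = 8.66 GHz = 8660.0000 MHz
d = 4922.4 km
FSPL = 32.44 + 20*log10(8660.0000) + 20*log10(4922.4)
FSPL = 32.44 + 78.7504 + 73.8435
FSPL = 185.0339 dB

185.0339 dB


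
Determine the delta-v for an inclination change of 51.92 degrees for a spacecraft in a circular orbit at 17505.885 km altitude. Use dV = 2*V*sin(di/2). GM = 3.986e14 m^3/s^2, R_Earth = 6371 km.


r = 23876.8850 km = 2.3876885e+07 m
V = sqrt(mu/r) = 4085.8255 m/s
di = 51.92 deg = 0.9061749 rad
dV = 2*V*sin(di/2) = 2*4085.8255*sin(0.4530875)
dV = 3577.0876 m/s = 3.5771 km/s

3.5771 km/s


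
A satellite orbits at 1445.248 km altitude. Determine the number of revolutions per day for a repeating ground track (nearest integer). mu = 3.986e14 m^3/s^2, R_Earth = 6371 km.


r = 7.816248e+06 m
T = 2*pi*sqrt(r^3/mu) = 6877.1535 s = 114.6192 min
revs/day = 1440 / 114.6192 = 12.5633
Rounded: 13 revolutions per day

13 revolutions per day


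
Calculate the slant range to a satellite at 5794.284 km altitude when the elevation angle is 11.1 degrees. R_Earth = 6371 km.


h = 5794.284 km, el = 11.1 deg
d = -R_E*sin(el) + sqrt((R_E*sin(el))^2 + 2*R_E*h + h^2)
d = -6371.0000*sin(0.1937315) + sqrt((6371.0000*0.192522)^2 + 2*6371.0000*5794.284 + 5794.284^2)
d = 9209.3870 km

9209.3870 km


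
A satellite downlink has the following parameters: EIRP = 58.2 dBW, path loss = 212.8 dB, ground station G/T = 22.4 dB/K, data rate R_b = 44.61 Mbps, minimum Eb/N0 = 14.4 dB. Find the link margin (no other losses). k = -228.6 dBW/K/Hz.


C/N0 = EIRP - FSPL + G/T - k = 58.2 - 212.8 + 22.4 - (-228.6)
C/N0 = 96.4000 dB-Hz
R_b = 44.61 Mbps = 4.461e+07 bps -> 10*log10(R_b) = 76.4943 dB-Hz
Eb/N0 = C/N0 - 10*log10(R_b) = 96.4000 - 76.4943 = 19.9057 dB
Margin = Eb/N0 - Eb/N0_req = 19.9057 - 14.4 = 5.5057 dB (link closes)

5.5057 dB


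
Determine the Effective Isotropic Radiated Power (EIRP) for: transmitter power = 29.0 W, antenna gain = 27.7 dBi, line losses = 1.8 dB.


Pt = 29.0 W = 14.6240 dBW
EIRP = Pt_dBW + Gt - losses = 14.6240 + 27.7 - 1.8 = 40.5240 dBW

40.5240 dBW


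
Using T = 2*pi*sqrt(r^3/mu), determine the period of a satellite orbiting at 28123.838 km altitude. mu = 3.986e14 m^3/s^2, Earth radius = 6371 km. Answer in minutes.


r = 34494.8380 km = 3.4494838e+07 m
T = 2*pi*sqrt(r^3/mu) = 2*pi*sqrt(4.1045196e+22 / 3.986e14)
T = 63759.1305 s = 1062.6522 min

1062.6522 minutes


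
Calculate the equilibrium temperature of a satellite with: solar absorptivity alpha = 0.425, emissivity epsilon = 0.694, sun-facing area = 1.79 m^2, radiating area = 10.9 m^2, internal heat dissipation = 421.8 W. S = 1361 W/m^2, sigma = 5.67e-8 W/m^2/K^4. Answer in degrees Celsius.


Numerator = alpha*S*A_sun + Q_int = 0.425*1361*1.79 + 421.8 = 1457.1807 W
Denominator = eps*sigma*A_rad = 0.694*5.67e-8*10.9 = 4.2891282e-07 W/K^4
T^4 = 3.3973821e+09 K^4
T = 241.4271 K = -31.7229 C

-31.7229 degrees Celsius


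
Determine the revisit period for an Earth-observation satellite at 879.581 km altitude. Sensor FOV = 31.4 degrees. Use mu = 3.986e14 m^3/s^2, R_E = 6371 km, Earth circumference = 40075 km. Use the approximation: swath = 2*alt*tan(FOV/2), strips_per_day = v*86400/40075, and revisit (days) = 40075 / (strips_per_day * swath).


swath = 2*879.581*tan(0.2740167) = 494.4781 km
v = sqrt(mu/r) = 7414.5064 m/s = 7.4145 km/s
strips/day = v*86400/40075 = 7.4145*86400/40075 = 15.9854
coverage/day = strips * swath = 15.9854 * 494.4781 = 7904.4116 km
revisit = 40075 / 7904.4116 = 5.0700 days

5.0700 days


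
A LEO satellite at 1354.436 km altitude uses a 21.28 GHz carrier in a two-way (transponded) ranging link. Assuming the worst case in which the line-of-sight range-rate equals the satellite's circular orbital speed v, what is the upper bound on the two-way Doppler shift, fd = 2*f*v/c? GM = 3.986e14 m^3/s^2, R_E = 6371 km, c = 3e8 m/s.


r = 7.725436e+06 m
v = sqrt(mu/r) = 7183.0212 m/s (worst-case radial velocity)
f = 21.28 GHz = 2.128e+10 Hz
fd = 2*f*v/c = 2*2.128e+10*7183.0212/3.0e+08
fd = 1.0190313e+06 Hz

1.0190e+06 Hz


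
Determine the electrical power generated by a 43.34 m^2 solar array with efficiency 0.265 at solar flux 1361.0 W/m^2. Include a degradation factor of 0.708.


P = area * eta * S * degradation
P = 43.34 * 0.265 * 1361.0 * 0.708
P = 11066.9045 W

11066.9045 W


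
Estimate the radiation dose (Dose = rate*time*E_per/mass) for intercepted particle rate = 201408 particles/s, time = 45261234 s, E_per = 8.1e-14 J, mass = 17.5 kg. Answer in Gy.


Total energy deposited = rate * time * E_per
  = 201408 * 45261234 * 8.1e-14 = 0.7383939 J
Dose = E_total / mass = 0.7383939 / 17.5
Dose = 0.04219394 Gy

0.0422 Gy


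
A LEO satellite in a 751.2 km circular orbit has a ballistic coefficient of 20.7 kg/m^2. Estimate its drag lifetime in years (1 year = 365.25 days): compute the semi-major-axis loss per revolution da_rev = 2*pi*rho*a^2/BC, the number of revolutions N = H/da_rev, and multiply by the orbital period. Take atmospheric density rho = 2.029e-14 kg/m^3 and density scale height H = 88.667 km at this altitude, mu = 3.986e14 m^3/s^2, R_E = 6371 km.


a = R_E + alt = 7122.2000 km = 7.1222e+06 m
da_rev = 2*pi*rho*a^2/BC = 2*pi*2.029e-14*(7.1222e+06)^2/20.7 = 0.312406384 m per revolution
N = H/da_rev = 88667.0000 m / 0.312406384 m = 283819.4242 revolutions
P = 2*pi*sqrt(a^3/mu) = 5981.8080 s
lifetime = N*P = 283819.4242 * 5981.8080 = 1.6977533e+09 s = 19649.9225 days
years = 19649.9225 / 365.25 = 53.7986 years

53.7986 years


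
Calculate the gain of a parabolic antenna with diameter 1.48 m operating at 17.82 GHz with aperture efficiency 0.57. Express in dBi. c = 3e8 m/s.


lambda = c/f = 3e8 / 1.782e+10 = 0.01683502 m
G = eta*(pi*D/lambda)^2 = 0.57*(pi*1.48/0.01683502)^2
G = 43478.1365 (linear)
G = 10*log10(43478.1365) = 46.3827 dBi

46.3827 dBi


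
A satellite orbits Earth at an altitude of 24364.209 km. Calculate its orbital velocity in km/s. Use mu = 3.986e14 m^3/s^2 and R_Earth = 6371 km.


r = R_E + alt = 6371.0 + 24364.209 = 30735.2090 km = 3.0735209e+07 m
v = sqrt(mu/r) = sqrt(3.986e14 / 3.0735209e+07) = 3601.2275 m/s = 3.6012 km/s

3.6012 km/s


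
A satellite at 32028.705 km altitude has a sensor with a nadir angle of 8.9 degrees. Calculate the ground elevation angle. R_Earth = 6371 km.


r = R_E + alt = 38399.7050 km
Law of sines in the satellite / Earth-center / ground-point triangle:
  sin(nadir)/R_E = sin(90 + el)/r  =>  cos(el) = (r/R_E)*sin(nadir)
cos(el) = (38399.7050 / 6371.0000) * sin(8.9 deg) = 0.9324805
el = arccos(0.9324805) = 21.1752 deg
(Earth-central angle = 90 - nadir - el = 59.9248 deg)

21.1752 degrees


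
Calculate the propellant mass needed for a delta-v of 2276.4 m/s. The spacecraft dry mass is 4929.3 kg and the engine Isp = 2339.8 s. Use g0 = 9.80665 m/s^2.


ve = Isp * g0 = 2339.8 * 9.80665 = 22945.599670 m/s
mass ratio = exp(dv/ve) = exp(2276.4/22945.599670) = 1.10429659
m_prop = m_dry * (mr - 1) = 4929.3 * (1.10429659 - 1)
m_prop = 514.1092 kg

514.1092 kg


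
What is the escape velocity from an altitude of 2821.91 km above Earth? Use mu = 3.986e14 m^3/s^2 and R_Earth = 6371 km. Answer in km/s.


r = 6371.0 + 2821.91 = 9192.9100 km = 9.19291e+06 m
v_esc = sqrt(2*mu/r) = sqrt(2*3.986e14 / 9.19291e+06)
v_esc = 9312.3039 m/s = 9.3123 km/s

9.3123 km/s


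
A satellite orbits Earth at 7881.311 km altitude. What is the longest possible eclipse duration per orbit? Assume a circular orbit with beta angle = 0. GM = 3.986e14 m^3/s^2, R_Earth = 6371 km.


r = 14252.3110 km
T = 282.2201 min
Eclipse fraction = arcsin(R_E/r)/pi = arcsin(6371.0000/14252.3110)/pi
= arcsin(0.4470152)/pi = 0.147513
Eclipse duration = 0.147513 * 282.2201 = 41.6311 min

41.6311 minutes


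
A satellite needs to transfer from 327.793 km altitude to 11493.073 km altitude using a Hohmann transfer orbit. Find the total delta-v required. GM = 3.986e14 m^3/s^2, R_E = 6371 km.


r1 = 6698.7930 km = 6.698793e+06 m
r2 = 17864.0730 km = 1.7864073e+07 m
dv1 = sqrt(mu/r1)*(sqrt(2*r2/(r1+r2)) - 1) = 1589.4445 m/s
dv2 = sqrt(mu/r2)*(1 - sqrt(2*r1/(r1+r2))) = 1235.0496 m/s
total dv = |dv1| + |dv2| = 1589.4445 + 1235.0496 = 2824.4942 m/s = 2.8245 km/s

2.8245 km/s


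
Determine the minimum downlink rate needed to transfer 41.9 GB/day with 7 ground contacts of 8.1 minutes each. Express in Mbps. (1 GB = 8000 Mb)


total contact time = 7 * 8.1 * 60 = 3402.0000 s
data = 41.9 GB = 335200.0000 Mb
rate = 335200.0000 / 3402.0000 = 98.5303 Mbps

98.5303 Mbps


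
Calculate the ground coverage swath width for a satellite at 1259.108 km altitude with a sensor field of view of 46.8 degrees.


FOV = 46.8 deg = 0.8168141 rad
swath = 2 * alt * tan(FOV/2) = 2 * 1259.108 * tan(0.408407)
swath = 2 * 1259.108 * 0.4327386
swath = 1089.7294 km

1089.7294 km


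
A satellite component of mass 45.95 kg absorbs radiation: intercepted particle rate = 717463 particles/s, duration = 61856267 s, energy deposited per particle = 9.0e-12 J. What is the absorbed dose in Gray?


Total energy deposited = rate * time * E_per
  = 717463 * 61856267 * 9.0e-12 = 399.4162 J
Dose = E_total / mass = 399.4162 / 45.95
Dose = 8.6924 Gy

8.6924 Gy


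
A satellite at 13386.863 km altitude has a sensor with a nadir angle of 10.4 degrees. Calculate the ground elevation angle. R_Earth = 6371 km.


r = R_E + alt = 19757.8630 km
Law of sines in the satellite / Earth-center / ground-point triangle:
  sin(nadir)/R_E = sin(90 + el)/r  =>  cos(el) = (r/R_E)*sin(nadir)
cos(el) = (19757.8630 / 6371.0000) * sin(10.4 deg) = 0.5598293
el = arccos(0.5598293) = 55.9560 deg
(Earth-central angle = 90 - nadir - el = 23.6440 deg)

55.9560 degrees


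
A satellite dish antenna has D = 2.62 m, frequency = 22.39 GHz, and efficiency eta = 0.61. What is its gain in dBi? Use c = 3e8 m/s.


lambda = c/f = 3e8 / 2.239e+10 = 0.01339884 m
G = eta*(pi*D/lambda)^2 = 0.61*(pi*2.62/0.01339884)^2
G = 230196.0360 (linear)
G = 10*log10(230196.0360) = 53.6210 dBi

53.6210 dBi


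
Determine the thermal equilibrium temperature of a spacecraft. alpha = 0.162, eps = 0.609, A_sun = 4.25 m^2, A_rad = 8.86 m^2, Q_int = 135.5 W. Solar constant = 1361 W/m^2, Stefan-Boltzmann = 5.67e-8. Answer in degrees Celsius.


Numerator = alpha*S*A_sun + Q_int = 0.162*1361*4.25 + 135.5 = 1072.5485 W
Denominator = eps*sigma*A_rad = 0.609*5.67e-8*8.86 = 3.0593846e-07 W/K^4
T^4 = 3.5057655e+09 K^4
T = 243.3300 K = -29.8200 C

-29.8200 degrees Celsius


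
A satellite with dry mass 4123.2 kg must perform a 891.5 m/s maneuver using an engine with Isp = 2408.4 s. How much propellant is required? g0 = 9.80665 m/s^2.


ve = Isp * g0 = 2408.4 * 9.80665 = 23618.335860 m/s
mass ratio = exp(dv/ve) = exp(891.5/23618.335860) = 1.03846753
m_prop = m_dry * (mr - 1) = 4123.2 * (1.03846753 - 1)
m_prop = 158.6093 kg

158.6093 kg


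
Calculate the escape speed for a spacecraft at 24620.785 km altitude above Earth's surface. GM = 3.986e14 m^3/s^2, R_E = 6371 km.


r = 6371.0 + 24620.785 = 30991.7850 km = 3.0991785e+07 m
v_esc = sqrt(2*mu/r) = sqrt(2*3.986e14 / 3.0991785e+07)
v_esc = 5071.7793 m/s = 5.0718 km/s

5.0718 km/s


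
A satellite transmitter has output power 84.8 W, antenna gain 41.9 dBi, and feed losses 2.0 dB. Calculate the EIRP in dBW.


Pt = 84.8 W = 19.2840 dBW
EIRP = Pt_dBW + Gt - losses = 19.2840 + 41.9 - 2.0 = 59.1840 dBW

59.1840 dBW


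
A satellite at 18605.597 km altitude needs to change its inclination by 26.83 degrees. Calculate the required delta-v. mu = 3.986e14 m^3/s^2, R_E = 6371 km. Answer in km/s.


r = 24976.5970 km = 2.4976597e+07 m
V = sqrt(mu/r) = 3994.8641 m/s
di = 26.83 deg = 0.4682718 rad
dV = 2*V*sin(di/2) = 2*3994.8641*sin(0.2341359)
dV = 1853.6375 m/s = 1.8536 km/s

1.8536 km/s


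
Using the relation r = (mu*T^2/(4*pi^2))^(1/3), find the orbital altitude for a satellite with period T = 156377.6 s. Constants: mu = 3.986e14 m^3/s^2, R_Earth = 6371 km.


T = 156377.6 s
r = (mu*T^2/(4*pi^2))^(1/3) = (3.986e14 * 156377.6^2 / (4*pi^2))^(1/3)
r = 6.2734853e+07 m = 62734.8525 km
alt = r - R_E = 62734.8525 - 6371 = 56363.8525 km

56363.8525 km


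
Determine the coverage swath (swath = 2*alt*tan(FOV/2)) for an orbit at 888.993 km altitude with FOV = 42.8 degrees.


FOV = 42.8 deg = 0.7470009 rad
swath = 2 * alt * tan(FOV/2) = 2 * 888.993 * tan(0.3735005)
swath = 2 * 888.993 * 0.3918957
swath = 696.7851 km

696.7851 km


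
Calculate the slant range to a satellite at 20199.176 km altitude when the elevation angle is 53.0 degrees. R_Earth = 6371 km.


h = 20199.176 km, el = 53.0 deg
d = -R_E*sin(el) + sqrt((R_E*sin(el))^2 + 2*R_E*h + h^2)
d = -6371.0000*sin(0.9250245) + sqrt((6371.0000*0.7986355)^2 + 2*6371.0000*20199.176 + 20199.176^2)
d = 21203.9726 km

21203.9726 km


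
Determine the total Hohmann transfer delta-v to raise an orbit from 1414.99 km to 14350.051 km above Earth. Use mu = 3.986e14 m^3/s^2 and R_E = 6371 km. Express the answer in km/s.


r1 = 7785.9900 km = 7.78599e+06 m
r2 = 20721.0510 km = 2.0721051e+07 m
dv1 = sqrt(mu/r1)*(sqrt(2*r2/(r1+r2)) - 1) = 1471.9010 m/s
dv2 = sqrt(mu/r2)*(1 - sqrt(2*r1/(r1+r2))) = 1144.3468 m/s
total dv = |dv1| + |dv2| = 1471.9010 + 1144.3468 = 2616.2478 m/s = 2.6162 km/s

2.6162 km/s


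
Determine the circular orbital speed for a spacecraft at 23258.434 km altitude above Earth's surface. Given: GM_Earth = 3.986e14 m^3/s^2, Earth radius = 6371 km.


r = R_E + alt = 6371.0 + 23258.434 = 29629.4340 km = 2.9629434e+07 m
v = sqrt(mu/r) = sqrt(3.986e14 / 2.9629434e+07) = 3667.8112 m/s = 3.6678 km/s

3.6678 km/s


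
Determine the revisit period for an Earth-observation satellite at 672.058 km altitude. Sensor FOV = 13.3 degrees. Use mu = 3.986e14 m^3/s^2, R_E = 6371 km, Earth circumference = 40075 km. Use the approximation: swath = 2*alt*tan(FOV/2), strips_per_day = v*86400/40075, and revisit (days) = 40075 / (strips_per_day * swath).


swath = 2*672.058*tan(0.1160644) = 156.7083 km
v = sqrt(mu/r) = 7522.9472 m/s = 7.5229 km/s
strips/day = v*86400/40075 = 7.5229*86400/40075 = 16.2192
coverage/day = strips * swath = 16.2192 * 156.7083 = 2541.6764 km
revisit = 40075 / 2541.6764 = 15.7672 days

15.7672 days


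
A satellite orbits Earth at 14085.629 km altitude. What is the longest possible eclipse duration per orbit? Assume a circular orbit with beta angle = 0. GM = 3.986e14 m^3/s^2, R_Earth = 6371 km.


r = 20456.6290 km
T = 485.3009 min
Eclipse fraction = arcsin(R_E/r)/pi = arcsin(6371.0000/20456.6290)/pi
= arcsin(0.3114394)/pi = 0.1008111
Eclipse duration = 0.1008111 * 485.3009 = 48.9237 min

48.9237 minutes


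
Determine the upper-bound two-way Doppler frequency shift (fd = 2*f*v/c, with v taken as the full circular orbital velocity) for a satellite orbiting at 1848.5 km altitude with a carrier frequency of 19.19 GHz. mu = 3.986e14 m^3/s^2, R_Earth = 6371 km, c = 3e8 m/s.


r = 8.2195e+06 m
v = sqrt(mu/r) = 6963.7945 m/s (worst-case radial velocity)
f = 19.19 GHz = 1.919e+10 Hz
fd = 2*f*v/c = 2*1.919e+10*6963.7945/3.0e+08
fd = 890901.4442 Hz

890901.4442 Hz


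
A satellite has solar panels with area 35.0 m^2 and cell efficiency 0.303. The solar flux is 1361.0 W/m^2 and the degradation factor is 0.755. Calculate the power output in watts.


P = area * eta * S * degradation
P = 35.0 * 0.303 * 1361.0 * 0.755
P = 10897.2208 W

10897.2208 W


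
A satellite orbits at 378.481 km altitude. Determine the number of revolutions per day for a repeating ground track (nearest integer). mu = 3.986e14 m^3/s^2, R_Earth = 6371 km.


r = 6.749481e+06 m
T = 2*pi*sqrt(r^3/mu) = 5518.4459 s = 91.9741 min
revs/day = 1440 / 91.9741 = 15.6566
Rounded: 16 revolutions per day

16 revolutions per day


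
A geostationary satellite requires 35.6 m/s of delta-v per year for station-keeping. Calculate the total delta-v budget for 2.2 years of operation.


dV = rate * years = 35.6 * 2.2
dV = 78.3200 m/s

78.3200 m/s


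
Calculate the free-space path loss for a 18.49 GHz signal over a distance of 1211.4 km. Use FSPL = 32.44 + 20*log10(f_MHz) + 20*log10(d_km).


f = 18.49 GHz = 18490.0000 MHz
d = 1211.4 km
FSPL = 32.44 + 20*log10(18490.0000) + 20*log10(1211.4)
FSPL = 32.44 + 85.3387 + 61.6658
FSPL = 179.4445 dB

179.4445 dB


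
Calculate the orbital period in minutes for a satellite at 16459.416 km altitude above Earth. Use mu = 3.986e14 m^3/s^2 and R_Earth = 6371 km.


r = 22830.4160 km = 2.2830416e+07 m
T = 2*pi*sqrt(r^3/mu) = 2*pi*sqrt(1.189985e+22 / 3.986e14)
T = 34330.6447 s = 572.1774 min

572.1774 minutes


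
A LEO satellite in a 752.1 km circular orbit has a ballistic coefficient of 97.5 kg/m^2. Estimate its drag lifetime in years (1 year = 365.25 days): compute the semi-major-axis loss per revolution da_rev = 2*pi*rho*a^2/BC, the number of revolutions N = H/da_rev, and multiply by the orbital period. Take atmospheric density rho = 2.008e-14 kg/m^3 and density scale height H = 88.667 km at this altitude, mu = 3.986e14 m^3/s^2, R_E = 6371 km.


a = R_E + alt = 7123.1000 km = 7.1231e+06 m
da_rev = 2*pi*rho*a^2/BC = 2*pi*2.008e-14*(7.1231e+06)^2/97.5 = 0.0656563966 m per revolution
N = H/da_rev = 88667.0000 m / 0.0656563966 m = 1.3504701e+06 revolutions
P = 2*pi*sqrt(a^3/mu) = 5982.9419 s
lifetime = N*P = 1.3504701e+06 * 5982.9419 = 8.0797841e+09 s = 93516.0192 days
years = 93516.0192 / 365.25 = 256.0329 years

256.0329 years


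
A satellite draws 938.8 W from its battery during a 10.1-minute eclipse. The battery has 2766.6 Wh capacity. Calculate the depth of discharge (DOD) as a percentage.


E_used = P * t / 60 = 938.8 * 10.1 / 60 = 158.0313 Wh
DOD = E_used / E_total * 100 = 158.0313 / 2766.6 * 100
DOD = 5.7121 %

5.7121 %


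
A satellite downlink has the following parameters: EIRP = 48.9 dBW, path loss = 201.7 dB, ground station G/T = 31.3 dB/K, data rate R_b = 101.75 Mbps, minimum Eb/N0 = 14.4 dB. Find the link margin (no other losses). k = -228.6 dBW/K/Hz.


C/N0 = EIRP - FSPL + G/T - k = 48.9 - 201.7 + 31.3 - (-228.6)
C/N0 = 107.1000 dB-Hz
R_b = 101.75 Mbps = 1.0175e+08 bps -> 10*log10(R_b) = 80.0753 dB-Hz
Eb/N0 = C/N0 - 10*log10(R_b) = 107.1000 - 80.0753 = 27.0247 dB
Margin = Eb/N0 - Eb/N0_req = 27.0247 - 14.4 = 12.6247 dB (link closes)

12.6247 dB


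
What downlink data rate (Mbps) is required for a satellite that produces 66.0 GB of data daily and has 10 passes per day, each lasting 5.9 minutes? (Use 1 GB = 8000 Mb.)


total contact time = 10 * 5.9 * 60 = 3540.0000 s
data = 66.0 GB = 528000.0000 Mb
rate = 528000.0000 / 3540.0000 = 149.1525 Mbps

149.1525 Mbps


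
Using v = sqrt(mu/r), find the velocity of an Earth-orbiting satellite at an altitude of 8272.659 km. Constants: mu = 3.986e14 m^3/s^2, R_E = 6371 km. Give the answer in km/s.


r = R_E + alt = 6371.0 + 8272.659 = 14643.6590 km = 1.4643659e+07 m
v = sqrt(mu/r) = sqrt(3.986e14 / 1.4643659e+07) = 5217.2764 m/s = 5.2173 km/s

5.2173 km/s


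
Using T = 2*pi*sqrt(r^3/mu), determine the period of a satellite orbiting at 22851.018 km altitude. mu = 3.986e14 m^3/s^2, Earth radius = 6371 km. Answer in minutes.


r = 29222.0180 km = 2.9222018e+07 m
T = 2*pi*sqrt(r^3/mu) = 2*pi*sqrt(2.4953451e+22 / 3.986e14)
T = 49713.7504 s = 828.5625 min

828.5625 minutes


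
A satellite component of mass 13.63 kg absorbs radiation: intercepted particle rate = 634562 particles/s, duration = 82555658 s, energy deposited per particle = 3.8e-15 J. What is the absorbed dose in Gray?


Total energy deposited = rate * time * E_per
  = 634562 * 82555658 * 3.8e-15 = 0.1990694 J
Dose = E_total / mass = 0.1990694 / 13.63
Dose = 0.01460524 Gy

0.0146 Gy


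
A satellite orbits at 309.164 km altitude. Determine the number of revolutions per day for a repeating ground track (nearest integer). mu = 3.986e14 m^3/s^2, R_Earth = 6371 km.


r = 6.680164e+06 m
T = 2*pi*sqrt(r^3/mu) = 5433.6531 s = 90.5609 min
revs/day = 1440 / 90.5609 = 15.9009
Rounded: 16 revolutions per day

16 revolutions per day


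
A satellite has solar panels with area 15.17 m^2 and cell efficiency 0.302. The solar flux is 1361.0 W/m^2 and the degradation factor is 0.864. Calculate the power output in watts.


P = area * eta * S * degradation
P = 15.17 * 0.302 * 1361.0 * 0.864
P = 5387.2160 W

5387.2160 W


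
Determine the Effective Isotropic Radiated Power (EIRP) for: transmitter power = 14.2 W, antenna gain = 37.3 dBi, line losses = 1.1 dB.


Pt = 14.2 W = 11.5229 dBW
EIRP = Pt_dBW + Gt - losses = 11.5229 + 37.3 - 1.1 = 47.7229 dBW

47.7229 dBW


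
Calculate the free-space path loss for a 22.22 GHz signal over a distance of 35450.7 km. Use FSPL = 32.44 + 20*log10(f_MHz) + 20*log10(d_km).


f = 22.22 GHz = 22220.0000 MHz
d = 35450.7 km
FSPL = 32.44 + 20*log10(22220.0000) + 20*log10(35450.7)
FSPL = 32.44 + 86.9349 + 90.9925
FSPL = 210.3674 dB

210.3674 dB


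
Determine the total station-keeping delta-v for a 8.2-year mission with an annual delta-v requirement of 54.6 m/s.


dV = rate * years = 54.6 * 8.2
dV = 447.7200 m/s

447.7200 m/s


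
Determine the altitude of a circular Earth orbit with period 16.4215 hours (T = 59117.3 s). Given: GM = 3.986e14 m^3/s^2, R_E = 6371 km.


T = 59117.3 s
r = (mu*T^2/(4*pi^2))^(1/3) = (3.986e14 * 59117.3^2 / (4*pi^2))^(1/3)
r = 3.2799628e+07 m = 32799.6276 km
alt = r - R_E = 32799.6276 - 6371 = 26428.6276 km

26428.6276 km


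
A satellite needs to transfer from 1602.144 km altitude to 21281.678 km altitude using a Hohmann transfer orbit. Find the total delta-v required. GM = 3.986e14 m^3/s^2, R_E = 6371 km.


r1 = 7973.1440 km = 7.973144e+06 m
r2 = 27652.6780 km = 2.7652678e+07 m
dv1 = sqrt(mu/r1)*(sqrt(2*r2/(r1+r2)) - 1) = 1739.0152 m/s
dv2 = sqrt(mu/r2)*(1 - sqrt(2*r1/(r1+r2))) = 1256.5655 m/s
total dv = |dv1| + |dv2| = 1739.0152 + 1256.5655 = 2995.5807 m/s = 2.9956 km/s

2.9956 km/s


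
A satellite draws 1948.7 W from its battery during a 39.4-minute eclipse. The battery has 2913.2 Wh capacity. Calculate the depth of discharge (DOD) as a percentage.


E_used = P * t / 60 = 1948.7 * 39.4 / 60 = 1279.6463 Wh
DOD = E_used / E_total * 100 = 1279.6463 / 2913.2 * 100
DOD = 43.9258 %

43.9258 %


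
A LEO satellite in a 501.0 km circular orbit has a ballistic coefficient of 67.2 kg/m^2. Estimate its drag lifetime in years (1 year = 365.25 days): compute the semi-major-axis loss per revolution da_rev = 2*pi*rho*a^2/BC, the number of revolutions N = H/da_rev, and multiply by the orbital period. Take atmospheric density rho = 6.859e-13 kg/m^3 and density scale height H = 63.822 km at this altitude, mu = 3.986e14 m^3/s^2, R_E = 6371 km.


a = R_E + alt = 6872.0000 km = 6.872e+06 m
da_rev = 2*pi*rho*a^2/BC = 2*pi*6.859e-13*(6.872e+06)^2/67.2 = 3.028571 m per revolution
N = H/da_rev = 63822.0000 m / 3.028571 m = 21073.3078 revolutions
P = 2*pi*sqrt(a^3/mu) = 5669.3850 s
lifetime = N*P = 21073.3078 * 5669.3850 = 1.1947269e+08 s = 1382.7858 days
years = 1382.7858 / 365.25 = 3.7859 years

3.7859 years


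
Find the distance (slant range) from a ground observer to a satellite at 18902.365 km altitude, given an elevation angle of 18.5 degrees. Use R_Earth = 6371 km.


h = 18902.365 km, el = 18.5 deg
d = -R_E*sin(el) + sqrt((R_E*sin(el))^2 + 2*R_E*h + h^2)
d = -6371.0000*sin(0.3228859) + sqrt((6371.0000*0.3173047)^2 + 2*6371.0000*18902.365 + 18902.365^2)
d = 22519.0305 km

22519.0305 km


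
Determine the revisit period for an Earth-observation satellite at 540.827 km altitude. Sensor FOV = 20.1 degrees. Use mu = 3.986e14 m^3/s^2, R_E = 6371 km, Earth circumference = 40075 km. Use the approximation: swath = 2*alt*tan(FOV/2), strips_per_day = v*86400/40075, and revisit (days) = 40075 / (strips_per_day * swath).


swath = 2*540.827*tan(0.1754056) = 191.6982 km
v = sqrt(mu/r) = 7594.0284 m/s = 7.5940 km/s
strips/day = v*86400/40075 = 7.5940*86400/40075 = 16.3724
coverage/day = strips * swath = 16.3724 * 191.6982 = 3138.5603 km
revisit = 40075 / 3138.5603 = 12.7686 days

12.7686 days


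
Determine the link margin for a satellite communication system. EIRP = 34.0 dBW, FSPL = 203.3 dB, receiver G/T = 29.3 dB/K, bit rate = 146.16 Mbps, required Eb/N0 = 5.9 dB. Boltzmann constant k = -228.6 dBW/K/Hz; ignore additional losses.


C/N0 = EIRP - FSPL + G/T - k = 34.0 - 203.3 + 29.3 - (-228.6)
C/N0 = 88.6000 dB-Hz
R_b = 146.16 Mbps = 1.4616e+08 bps -> 10*log10(R_b) = 81.6483 dB-Hz
Eb/N0 = C/N0 - 10*log10(R_b) = 88.6000 - 81.6483 = 6.9517 dB
Margin = Eb/N0 - Eb/N0_req = 6.9517 - 5.9 = 1.0517 dB (link closes)

1.0517 dB


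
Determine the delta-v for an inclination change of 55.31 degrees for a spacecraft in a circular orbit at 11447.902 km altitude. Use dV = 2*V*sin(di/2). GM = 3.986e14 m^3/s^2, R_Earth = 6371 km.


r = 17818.9020 km = 1.7818902e+07 m
V = sqrt(mu/r) = 4729.6410 m/s
di = 55.31 deg = 0.9653416 rad
dV = 2*V*sin(di/2) = 2*4729.6410*sin(0.4826708)
dV = 4390.4928 m/s = 4.3905 km/s

4.3905 km/s


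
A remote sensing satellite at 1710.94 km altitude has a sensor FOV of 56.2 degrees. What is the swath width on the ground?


FOV = 56.2 deg = 0.980875 rad
swath = 2 * alt * tan(FOV/2) = 2 * 1710.94 * tan(0.4904375)
swath = 2 * 1710.94 * 0.5339503
swath = 1827.1138 km

1827.1138 km


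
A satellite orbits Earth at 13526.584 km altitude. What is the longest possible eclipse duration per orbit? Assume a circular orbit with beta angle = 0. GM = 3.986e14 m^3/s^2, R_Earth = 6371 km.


r = 19897.5840 km
T = 465.5437 min
Eclipse fraction = arcsin(R_E/r)/pi = arcsin(6371.0000/19897.5840)/pi
= arcsin(0.3201896)/pi = 0.1037466
Eclipse duration = 0.1037466 * 465.5437 = 48.2986 min

48.2986 minutes
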